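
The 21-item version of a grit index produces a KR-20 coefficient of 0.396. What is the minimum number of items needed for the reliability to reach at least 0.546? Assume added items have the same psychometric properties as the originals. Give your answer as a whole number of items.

39

Spearman-Brown solved for the length factor n:
n = r_target (1 − r_old) / [ r_old (1 − r_target) ]
n = 0.546(1 − 0.396) / [0.396(1 − 0.546)]
n = 0.329784 / 0.179784 ≈ 1.8343
Items needed = n × 21 = 1.8343 × 21 ≈ 38.52 → round up to 39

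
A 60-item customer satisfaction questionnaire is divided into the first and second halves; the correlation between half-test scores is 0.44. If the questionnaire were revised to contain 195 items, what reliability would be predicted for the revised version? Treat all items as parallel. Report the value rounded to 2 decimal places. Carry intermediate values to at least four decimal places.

Spearman-Brown correction (n = 2): r_full = 2·0.44/(1 + 0.44) = 0.6111
Length factor from 60 to 195 items: n = 195/60 = 3.2500
r_new = n·r_full / (1 + (n − 1)·r_full) = 1.9861 / 2.3750 ≈ 0.8363

0.84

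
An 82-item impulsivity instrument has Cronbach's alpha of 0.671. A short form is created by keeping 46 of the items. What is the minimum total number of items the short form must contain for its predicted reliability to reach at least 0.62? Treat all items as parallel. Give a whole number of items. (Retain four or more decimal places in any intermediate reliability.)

66

Short-form reliability: n = 46/82 = 0.5610; r_46 = n·r/(1+(n−1)r) ≈ 0.5336
Length factor from the short form to reach 0.62: n' = 0.62(1 − 0.5336) / [0.5336(1 − 0.62)] ≈ 1.4261
Total items = 1.4261 × 46 = 65.60, rounded up to 66.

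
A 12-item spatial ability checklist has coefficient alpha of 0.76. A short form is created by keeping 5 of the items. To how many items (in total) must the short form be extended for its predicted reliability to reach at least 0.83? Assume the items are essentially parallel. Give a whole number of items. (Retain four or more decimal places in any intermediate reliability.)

First, r for the 5-item form: n = 5/12 = 0.4167, so r_5 = 0.4167·0.76/(1 + (0.4167 − 1)·0.76) = 0.5689
Then solve for n' with r_old = 0.5689, r_target = 0.83: n' = 0.83(1 − 0.5689)/[0.5689(1 − 0.83)] = 3.6997
Items = 3.6997 × 5 ≈ 18.50 → 19

19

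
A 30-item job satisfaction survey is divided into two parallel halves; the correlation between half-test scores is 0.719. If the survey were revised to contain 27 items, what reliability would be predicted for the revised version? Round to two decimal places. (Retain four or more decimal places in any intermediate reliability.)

Spearman-Brown correction (n = 2): r_full = 2·0.719/(1 + 0.719) = 0.8365
Length factor from 30 to 27 items: n = 27/30 = 0.9000
r_new = n·r_full / (1 + (n − 1)·r_full) = 0.7529 / 0.9163 ≈ 0.8217

0.82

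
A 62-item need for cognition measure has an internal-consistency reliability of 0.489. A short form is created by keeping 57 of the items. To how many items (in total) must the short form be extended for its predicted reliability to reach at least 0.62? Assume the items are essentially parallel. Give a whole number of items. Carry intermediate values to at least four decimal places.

106

First, r for the 57-item form: n = 57/62 = 0.9194, so r_57 = 0.9194·0.489/(1 + (0.9194 − 1)·0.489) = 0.4680
Then solve for n' with r_old = 0.4680, r_target = 0.62: n' = 0.62(1 − 0.4680)/[0.4680(1 − 0.62)] = 1.8547
Total items = 1.8547 × 57 = 105.72, rounded up to 106.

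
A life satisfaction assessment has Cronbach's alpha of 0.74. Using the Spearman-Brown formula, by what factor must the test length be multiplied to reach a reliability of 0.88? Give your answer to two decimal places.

n = 0.88(1 − 0.74) / [0.74(1 − 0.88)]
  = 0.2288 / 0.0888 = 2.5766

2.58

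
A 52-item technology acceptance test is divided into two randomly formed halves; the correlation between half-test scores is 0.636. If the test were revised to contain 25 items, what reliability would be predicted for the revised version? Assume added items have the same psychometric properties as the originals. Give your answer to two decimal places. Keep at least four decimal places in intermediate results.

0.63

First correct the split-half correlation to full-test reliability: r_full = 2 × 0.636 / (1 + 0.636) ≈ 0.7775
Length factor from 52 to 25 items: n = 25/52 = 0.4808
r_new = n·r_full / (1 + (n − 1)·r_full) = 0.3738 / 0.5963 ≈ 0.6269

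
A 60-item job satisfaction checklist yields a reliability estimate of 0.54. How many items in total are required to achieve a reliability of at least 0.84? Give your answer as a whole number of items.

n = [0.84 × 0.46] / [0.54 × 0.16]
n = 0.3864 / 0.0864 ≈ 4.4722
So the test needs 4.4722 × 60 ≈ 268.33 items; rounding up, 269.

269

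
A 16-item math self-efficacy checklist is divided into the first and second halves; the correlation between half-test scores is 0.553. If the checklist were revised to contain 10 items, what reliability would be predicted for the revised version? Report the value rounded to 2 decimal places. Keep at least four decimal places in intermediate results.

First correct the split-half correlation to full-test reliability: r_full = 2 × 0.553 / (1 + 0.553) ≈ 0.7122
Then adjust to 10 items: n = 10/16 = 0.6250
r_new = n·r_full / (1 + (n − 1)·r_full) = 0.4451 / 0.7329 ≈ 0.6073

0.61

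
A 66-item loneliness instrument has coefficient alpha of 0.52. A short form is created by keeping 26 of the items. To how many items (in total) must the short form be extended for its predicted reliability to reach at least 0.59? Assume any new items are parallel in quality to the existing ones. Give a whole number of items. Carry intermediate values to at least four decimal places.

First, r for the 26-item form: n = 26/66 = 0.3939, so r_26 = 0.3939·0.52/(1 + (0.3939 − 1)·0.52) = 0.2991
Length factor from the short form to reach 0.59: n' = 0.59(1 − 0.2991) / [0.2991(1 − 0.59)] ≈ 3.3722
Items = 3.3722 × 26 ≈ 87.68 → 88

88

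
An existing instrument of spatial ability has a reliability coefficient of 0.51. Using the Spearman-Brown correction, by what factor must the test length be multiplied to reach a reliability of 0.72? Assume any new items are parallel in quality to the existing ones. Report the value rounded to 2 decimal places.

2.47

Rearranging the Spearman-Brown formula for n,
n = r*(1 − r) / [ r (1 − r*) ]
n = 0.72(1 − 0.51) / [0.51(1 − 0.72)]
  = 0.3528 / 0.1428 = 2.4706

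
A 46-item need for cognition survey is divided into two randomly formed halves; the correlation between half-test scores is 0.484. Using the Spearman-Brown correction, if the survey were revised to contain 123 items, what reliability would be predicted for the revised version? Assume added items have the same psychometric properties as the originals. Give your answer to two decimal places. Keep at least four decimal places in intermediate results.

Spearman-Brown correction (n = 2): r_full = 2·0.484/(1 + 0.484) = 0.6523
Length factor from 46 to 123 items: n = 123/46 = 2.6739
r_new = n·r_full / (1 + (n − 1)·r_full) = 1.7442 / 2.0919 ≈ 0.8338

0.83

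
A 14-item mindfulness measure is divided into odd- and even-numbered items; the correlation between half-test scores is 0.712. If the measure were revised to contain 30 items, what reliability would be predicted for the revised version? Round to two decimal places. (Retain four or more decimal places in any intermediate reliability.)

Full-test reliability from the split-half r: r_full = 2(0.712)/(1 + 0.712) = 0.8318
Length factor from 14 to 30 items: n = 30/14 = 2.1429
r_new = n·r_full / (1 + (n − 1)·r_full) = 1.7825 / 1.9507 ≈ 0.9138

0.91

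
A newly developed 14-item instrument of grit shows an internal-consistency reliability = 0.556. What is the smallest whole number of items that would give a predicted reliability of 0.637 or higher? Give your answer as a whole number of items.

20

Invert Spearman-Brown to solve for n:
n = r*(1 − r) / [ r (1 − r*) ]
n = 0.637 × (1 − 0.556) / [ 0.556 × (1 − 0.637) ]
n = 0.282828 / 0.201828 ≈ 1.4013
Items needed = n × 14 = 1.4013 × 14 ≈ 19.62 → round up to 20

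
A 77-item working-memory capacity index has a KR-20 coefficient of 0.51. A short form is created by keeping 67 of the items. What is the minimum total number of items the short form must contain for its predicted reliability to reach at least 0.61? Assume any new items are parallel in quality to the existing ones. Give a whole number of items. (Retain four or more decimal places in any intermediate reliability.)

116

Short-form reliability: n = 67/77 = 0.8701; r_67 = n·r/(1+(n−1)r) ≈ 0.4752
Then solve for n' with r_old = 0.4752, r_target = 0.61: n' = 0.61(1 − 0.4752)/[0.4752(1 − 0.61)] = 1.7274
Items = 1.7274 × 67 ≈ 115.74 → 116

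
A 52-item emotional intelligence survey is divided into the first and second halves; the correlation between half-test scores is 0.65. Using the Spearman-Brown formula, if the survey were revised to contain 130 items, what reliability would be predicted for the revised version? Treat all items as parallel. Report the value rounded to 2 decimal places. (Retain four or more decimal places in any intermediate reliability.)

0.90

Spearman-Brown correction (n = 2): r_full = 2·0.65/(1 + 0.65) = 0.7879
Then adjust to 130 items: n = 130/52 = 2.5000
r_new = n·r_full / (1 + (n − 1)·r_full) = 1.9698 / 2.1818 ≈ 0.9028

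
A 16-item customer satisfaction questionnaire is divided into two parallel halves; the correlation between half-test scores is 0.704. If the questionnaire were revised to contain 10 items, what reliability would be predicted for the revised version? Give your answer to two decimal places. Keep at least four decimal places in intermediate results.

Spearman-Brown correction (n = 2): r_full = 2·0.704/(1 + 0.704) = 0.8263
Then adjust to 10 items: n = 10/16 = 0.6250
r_new = n·r_full / (1 + (n − 1)·r_full) = 0.5164 / 0.6901 ≈ 0.7483

0.75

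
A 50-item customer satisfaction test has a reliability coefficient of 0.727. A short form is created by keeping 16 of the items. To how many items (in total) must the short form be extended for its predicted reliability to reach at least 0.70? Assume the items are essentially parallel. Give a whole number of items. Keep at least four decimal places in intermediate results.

44

Short-form reliability: n = 16/50 = 0.3200; r_16 = n·r/(1+(n−1)r) ≈ 0.4601
Then solve for n' with r_old = 0.4601, r_target = 0.70: n' = 0.70(1 − 0.4601)/[0.4601(1 − 0.70)] = 2.7380
Total items = 2.7380 × 16 = 43.81, rounded up to 44.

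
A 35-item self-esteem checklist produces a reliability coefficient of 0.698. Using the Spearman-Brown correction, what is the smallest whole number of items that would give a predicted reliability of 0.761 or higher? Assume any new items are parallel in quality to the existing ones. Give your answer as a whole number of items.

n = [0.761 × 0.302] / [0.698 × 0.239]
  = 0.229822 / 0.166822 = 1.3776
1.3776 × 35 = 48.22 → 49 items

49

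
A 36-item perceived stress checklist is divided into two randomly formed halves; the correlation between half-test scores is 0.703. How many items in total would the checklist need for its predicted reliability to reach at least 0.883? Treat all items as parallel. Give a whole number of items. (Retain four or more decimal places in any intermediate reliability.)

r_full = 2(0.703)/(1 + 0.703) = 0.8256
n = r_tgt(1 − r_full) / [r_full(1 − r_tgt)] = 0.883 × 0.1744 / (0.8256 × 0.117) ≈ 1.5942
Items = 1.5942 × 36 ≈ 57.39 → 58

58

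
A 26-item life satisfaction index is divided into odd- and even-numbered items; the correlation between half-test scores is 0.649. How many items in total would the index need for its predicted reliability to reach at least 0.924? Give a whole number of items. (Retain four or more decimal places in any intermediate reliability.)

r_full = 2(0.649)/(1 + 0.649) = 0.7871
n = r_tgt(1 − r_full) / [r_full(1 − r_tgt)] = 0.924 × 0.2129 / (0.7871 × 0.076) ≈ 3.2885
Required items = 3.2885 × 26 = 85.50, so 86 items.

86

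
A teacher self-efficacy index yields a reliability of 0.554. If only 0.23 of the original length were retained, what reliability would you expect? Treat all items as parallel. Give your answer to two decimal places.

Apply the Spearman-Brown prophecy formula, r' = nr / [1 + (n − 1)r]:
r_new = (0.23 × 0.554) / (1 + (0.23 − 1) × 0.554)
r_new = 0.1274 / 0.5734 ≈ 0.2222

0.22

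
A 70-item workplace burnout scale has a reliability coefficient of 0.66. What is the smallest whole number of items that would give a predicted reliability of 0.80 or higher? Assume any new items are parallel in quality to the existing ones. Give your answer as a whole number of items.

n = 0.80 × (1 − 0.66) / [ 0.66 × (1 − 0.80) ]
  = 0.2720 / 0.1320 = 2.0606
2.0606 × 70 = 144.24 → 145 items

145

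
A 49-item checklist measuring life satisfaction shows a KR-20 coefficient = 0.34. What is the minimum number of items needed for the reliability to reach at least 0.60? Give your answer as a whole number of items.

143

Spearman-Brown solved for the length factor n:
n = r_target (1 − r_old) / [ r_old (1 − r_target) ]
n = 0.60(1 − 0.34) / [0.34(1 − 0.60)]
  = 0.3960 / 0.1360 = 2.9118
So the test needs 2.9118 × 49 ≈ 142.68 items; rounding up, 143.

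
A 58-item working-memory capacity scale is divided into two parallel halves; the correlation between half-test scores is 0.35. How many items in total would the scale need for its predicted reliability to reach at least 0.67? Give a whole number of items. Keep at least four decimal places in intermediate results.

110

Corrected full-test reliability: r_full = 2 × 0.35 / (1 + 0.35) ≈ 0.5185
n = r_tgt(1 − r_full) / [r_full(1 − r_tgt)] = 0.67 × 0.4815 / (0.5185 × 0.33) ≈ 1.8854
Required items = 1.8854 × 58 = 109.35, so 110 items.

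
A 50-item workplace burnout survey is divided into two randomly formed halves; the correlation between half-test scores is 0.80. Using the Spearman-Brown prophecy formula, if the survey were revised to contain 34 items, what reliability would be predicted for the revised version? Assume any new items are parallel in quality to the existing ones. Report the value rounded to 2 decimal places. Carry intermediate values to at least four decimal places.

0.84

Full-test reliability from the split-half r: r_full = 2(0.80)/(1 + 0.80) = 0.8889
Length factor from 50 to 34 items: n = 34/50 = 0.6800
r_new = n·r_full / (1 + (n − 1)·r_full) = 0.6045 / 0.7156 ≈ 0.8447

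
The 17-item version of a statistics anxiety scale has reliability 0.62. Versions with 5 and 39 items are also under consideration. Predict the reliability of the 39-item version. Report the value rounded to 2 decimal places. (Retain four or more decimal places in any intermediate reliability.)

The 5-item form is not needed; work directly from the 17-item form with n = 39/17 = 2.2941.
r_{39} = n·r / (1 + (n − 1)·r) = 1.4223 / 1.8023 ≈ 0.7892

0.79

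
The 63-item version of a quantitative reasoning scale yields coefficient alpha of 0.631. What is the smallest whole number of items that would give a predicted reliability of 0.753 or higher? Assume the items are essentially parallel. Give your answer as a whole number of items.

Spearman-Brown solved for the length factor n:
n = r_target (1 − r_old) / [ r_old (1 − r_target) ]
n = 0.753 × (1 − 0.631) / [ 0.631 × (1 − 0.753) ]
  = 0.277857 / 0.155857 = 1.7828
Items needed = n × 63 = 1.7828 × 63 ≈ 112.32 → round up to 113

113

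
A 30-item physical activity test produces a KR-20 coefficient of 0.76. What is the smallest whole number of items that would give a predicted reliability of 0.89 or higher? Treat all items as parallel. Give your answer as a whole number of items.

Rearranging the Spearman-Brown formula for n,
n = r*(1 − r) / [ r (1 − r*) ]
n = 0.89 × (1 − 0.76) / [ 0.76 × (1 − 0.89) ]
  = 0.2136 / 0.0836 = 2.5550
So the test needs 2.5550 × 30 ≈ 76.65 items; rounding up, 77.

77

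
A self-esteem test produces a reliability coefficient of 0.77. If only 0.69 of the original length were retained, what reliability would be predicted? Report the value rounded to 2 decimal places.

r_new = (0.69 × 0.77) / (1 + (0.69 − 1) × 0.77)
r_new = 0.5313 / 0.7613 ≈ 0.6979

0.70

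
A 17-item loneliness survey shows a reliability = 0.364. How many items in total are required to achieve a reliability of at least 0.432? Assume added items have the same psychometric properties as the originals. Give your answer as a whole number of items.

23

Spearman-Brown solved for the length factor n:
n = r*(1 − r) / [ r (1 − r*) ]
n = 0.432 × (1 − 0.364) / [ 0.364 × (1 − 0.432) ]
n = 0.274752 / 0.206752 ≈ 1.3289
Items needed = n × 17 = 1.3289 × 17 ≈ 22.59 → round up to 23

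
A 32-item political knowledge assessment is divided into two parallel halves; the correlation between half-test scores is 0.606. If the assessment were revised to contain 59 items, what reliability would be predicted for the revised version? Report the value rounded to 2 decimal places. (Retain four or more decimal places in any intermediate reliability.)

0.85

First correct the split-half correlation to full-test reliability: r_full = 2 × 0.606 / (1 + 0.606) ≈ 0.7547
Length factor from 32 to 59 items: n = 59/32 = 1.8438
r_new = n·r_full / (1 + (n − 1)·r_full) = 1.3915 / 1.6368 ≈ 0.8501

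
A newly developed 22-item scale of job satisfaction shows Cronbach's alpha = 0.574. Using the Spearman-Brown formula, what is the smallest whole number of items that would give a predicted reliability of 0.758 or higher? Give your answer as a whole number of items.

n = 0.758(1 − 0.574) / [0.574(1 − 0.758)]
n = 0.322908 / 0.138908 ≈ 2.3246
Items needed = n × 22 = 2.3246 × 22 ≈ 51.14 → round up to 52

52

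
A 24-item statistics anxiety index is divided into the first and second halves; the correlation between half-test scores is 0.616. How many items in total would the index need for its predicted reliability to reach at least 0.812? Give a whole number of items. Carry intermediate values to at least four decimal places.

33

r_full = 2(0.616)/(1 + 0.616) = 0.7624
n = r_tgt(1 − r_full) / [r_full(1 − r_tgt)] = 0.812 × 0.2376 / (0.7624 × 0.188) ≈ 1.3461
Required items = 1.3461 × 24 = 32.31, so 33 items.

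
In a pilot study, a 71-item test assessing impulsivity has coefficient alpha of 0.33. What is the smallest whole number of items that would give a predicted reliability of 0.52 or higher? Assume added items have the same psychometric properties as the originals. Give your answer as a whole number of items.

n = [0.52 × 0.67] / [0.33 × 0.48]
n = 0.3484 / 0.1584 ≈ 2.1995
2.1995 × 71 = 156.16 → 157 items

157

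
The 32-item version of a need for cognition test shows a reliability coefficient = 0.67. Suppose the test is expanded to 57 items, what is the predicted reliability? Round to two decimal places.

Length ratio n = 57/32 = 1.7812
Apply the Spearman-Brown prophecy formula, r' = nr / [1 + (n − 1)r]:
r_new = (1.7812 × 0.67) / (1 + (1.7812 − 1) × 0.67)
r_new = 1.1934 / 1.5234 ≈ 0.7834

0.78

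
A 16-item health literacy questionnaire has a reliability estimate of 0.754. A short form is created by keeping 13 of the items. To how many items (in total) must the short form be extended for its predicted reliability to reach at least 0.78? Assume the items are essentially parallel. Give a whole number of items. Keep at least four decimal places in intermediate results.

19

First, r for the 13-item form: n = 13/16 = 0.8125, so r_13 = 0.8125·0.754/(1 + (0.8125 − 1)·0.754) = 0.7135
Length factor from the short form to reach 0.78: n' = 0.78(1 − 0.7135) / [0.7135(1 − 0.78)] ≈ 1.4236
Total items = 1.4236 × 13 = 18.51, rounded up to 19.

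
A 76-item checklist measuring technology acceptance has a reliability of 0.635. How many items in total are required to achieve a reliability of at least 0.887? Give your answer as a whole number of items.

Invert Spearman-Brown to solve for n:
n = r_target (1 − r_old) / [ r_old (1 − r_target) ]
n = [0.887 × 0.365] / [0.635 × 0.113]
  = 0.323755 / 0.071755 = 4.5120
Items needed = n × 76 = 4.5120 × 76 ≈ 342.91 → round up to 343

343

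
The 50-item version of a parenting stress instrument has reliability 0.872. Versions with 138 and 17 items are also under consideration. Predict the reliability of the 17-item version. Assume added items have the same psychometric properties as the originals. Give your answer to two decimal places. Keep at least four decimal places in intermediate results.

0.70

Only the ratio of lengths matters: n = 17/50 = 0.3400
r_{17} = n·r / (1 + (n − 1)·r) = 0.2965 / 0.4245 ≈ 0.6985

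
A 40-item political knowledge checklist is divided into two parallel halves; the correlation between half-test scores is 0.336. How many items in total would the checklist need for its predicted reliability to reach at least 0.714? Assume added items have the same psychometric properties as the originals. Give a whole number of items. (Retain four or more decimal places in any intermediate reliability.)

r_full = 2(0.336)/(1 + 0.336) = 0.5030
n = r_tgt(1 − r_full) / [r_full(1 − r_tgt)] = 0.714 × 0.4970 / (0.5030 × 0.286) ≈ 2.4667
Required items = 2.4667 × 40 = 98.67, so 99 items.

99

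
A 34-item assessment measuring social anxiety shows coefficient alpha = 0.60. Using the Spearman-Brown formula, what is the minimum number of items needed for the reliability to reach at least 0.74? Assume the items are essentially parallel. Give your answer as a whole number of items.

n = [0.74 × 0.40] / [0.60 × 0.26]
n = 0.2960 / 0.1560 ≈ 1.8974
Items needed = n × 34 = 1.8974 × 34 ≈ 64.51 → round up to 65

65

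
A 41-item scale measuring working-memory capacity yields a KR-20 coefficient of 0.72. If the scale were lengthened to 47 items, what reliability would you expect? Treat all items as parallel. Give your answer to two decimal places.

The new length is 47/41 = 1.1463 times the old.
r_new = 1.1463·0.72 / [1 + (1.1463 − 1)·0.72]
     = 0.8253 / 1.1053 = 0.7467

0.75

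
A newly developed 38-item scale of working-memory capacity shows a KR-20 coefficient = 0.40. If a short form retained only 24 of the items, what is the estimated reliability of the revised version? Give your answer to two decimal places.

n = 24/38 = 0.6316
r_new = (0.6316 × 0.40) / (1 + (0.6316 − 1) × 0.40)
r_new = 0.2526 / 0.8526 ≈ 0.2963

0.30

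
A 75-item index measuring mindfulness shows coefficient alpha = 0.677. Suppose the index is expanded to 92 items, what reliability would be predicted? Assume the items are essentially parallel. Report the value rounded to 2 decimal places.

Length ratio n = 92/75 = 1.2267
By Spearman-Brown, r_new = n r / (1 + (n − 1) r).
r_new = (1.2267 × 0.677) / (1 + (1.2267 − 1) × 0.677)
     = 0.8305 / 1.1535 = 0.7200

0.72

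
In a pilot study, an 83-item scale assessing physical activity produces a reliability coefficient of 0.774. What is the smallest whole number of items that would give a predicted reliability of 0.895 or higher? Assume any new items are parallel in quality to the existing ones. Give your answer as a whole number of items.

207

n = 0.895(1 − 0.774) / [0.774(1 − 0.895)]
n = 0.202270 / 0.081270 ≈ 2.4889
So the test needs 2.4889 × 83 ≈ 206.58 items; rounding up, 207.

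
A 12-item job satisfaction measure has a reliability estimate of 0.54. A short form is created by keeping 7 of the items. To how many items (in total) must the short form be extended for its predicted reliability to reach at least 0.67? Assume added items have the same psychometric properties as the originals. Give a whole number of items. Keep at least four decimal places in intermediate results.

21

First, r for the 7-item form: n = 7/12 = 0.5833, so r_7 = 0.5833·0.54/(1 + (0.5833 − 1)·0.54) = 0.4064
Then solve for n' with r_old = 0.4064, r_target = 0.67: n' = 0.67(1 − 0.4064)/[0.4064(1 − 0.67)] = 2.9655
Total items = 2.9655 × 7 = 20.76, rounded up to 21.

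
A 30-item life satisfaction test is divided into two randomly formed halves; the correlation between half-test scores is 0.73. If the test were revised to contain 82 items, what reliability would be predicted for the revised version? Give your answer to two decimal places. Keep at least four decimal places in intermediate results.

Spearman-Brown correction (n = 2): r_full = 2·0.73/(1 + 0.73) = 0.8439
Then adjust to 82 items: n = 82/30 = 2.7333
r_new = n·r_full / (1 + (n − 1)·r_full) = 2.3066 / 2.4627 ≈ 0.9366

0.94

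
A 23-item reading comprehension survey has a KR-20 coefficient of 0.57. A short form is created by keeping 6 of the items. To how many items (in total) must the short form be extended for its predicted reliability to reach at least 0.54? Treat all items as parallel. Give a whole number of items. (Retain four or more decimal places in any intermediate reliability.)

Short-form reliability: n = 6/23 = 0.2609; r_6 = n·r/(1+(n−1)r) ≈ 0.2570
Then solve for n' with r_old = 0.2570, r_target = 0.54: n' = 0.54(1 − 0.2570)/[0.2570(1 − 0.54)] = 3.3938
Items = 3.3938 × 6 ≈ 20.36 → 21

21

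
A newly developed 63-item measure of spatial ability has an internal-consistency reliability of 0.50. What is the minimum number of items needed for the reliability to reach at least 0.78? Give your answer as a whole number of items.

224

n = 0.78 × (1 − 0.50) / [ 0.50 × (1 − 0.78) ]
n = 0.3900 / 0.1100 ≈ 3.5455
So the test needs 3.5455 × 63 ≈ 223.37 items; rounding up, 224.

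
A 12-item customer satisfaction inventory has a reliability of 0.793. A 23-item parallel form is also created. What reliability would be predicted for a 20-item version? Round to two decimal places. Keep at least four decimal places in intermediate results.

0.86

The 23-item form is not needed; work directly from the 12-item form with n = 20/12 = 1.6667.
r_{20} = n·r / (1 + (n − 1)·r) = 1.3217 / 1.5287 ≈ 0.8646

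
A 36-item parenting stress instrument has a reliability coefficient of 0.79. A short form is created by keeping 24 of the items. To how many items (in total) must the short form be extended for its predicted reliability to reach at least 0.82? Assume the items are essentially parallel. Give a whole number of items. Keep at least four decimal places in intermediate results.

Short-form reliability: n = 24/36 = 0.6667; r_24 = n·r/(1+(n−1)r) ≈ 0.7149
Then solve for n' with r_old = 0.7149, r_target = 0.82: n' = 0.82(1 − 0.7149)/[0.7149(1 − 0.82)] = 1.8167
Total items = 1.8167 × 24 = 43.60, rounded up to 44.

44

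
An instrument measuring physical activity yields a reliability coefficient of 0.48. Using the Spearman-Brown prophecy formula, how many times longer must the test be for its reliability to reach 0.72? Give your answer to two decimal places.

2.79

Invert Spearman-Brown to solve for n:
n = r*(1 − r) / [ r (1 − r*) ]
n = 0.72(1 − 0.48) / [0.48(1 − 0.72)]
  = 0.3744 / 0.1344 = 2.7857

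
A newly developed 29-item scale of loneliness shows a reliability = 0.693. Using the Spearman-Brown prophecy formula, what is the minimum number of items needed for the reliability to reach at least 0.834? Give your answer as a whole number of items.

65

n = 0.834(1 − 0.693) / [0.693(1 − 0.834)]
n = 0.256038 / 0.115038 ≈ 2.2257
So the test needs 2.2257 × 29 ≈ 64.55 items; rounding up, 65.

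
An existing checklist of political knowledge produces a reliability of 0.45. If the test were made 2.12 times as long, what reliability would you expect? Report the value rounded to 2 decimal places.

Apply the Spearman-Brown prophecy formula, r' = nr / [1 + (n − 1)r]:
r_new = (2.12 × 0.45) / (1 + (2.12 − 1) × 0.45)
     = 0.9540 / 1.5040 = 0.6343

0.63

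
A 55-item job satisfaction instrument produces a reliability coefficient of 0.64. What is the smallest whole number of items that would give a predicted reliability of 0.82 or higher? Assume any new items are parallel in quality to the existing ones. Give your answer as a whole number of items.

Invert Spearman-Brown to solve for n:
n = r_target (1 − r_old) / [ r_old (1 − r_target) ]
n = 0.82(1 − 0.64) / [0.64(1 − 0.82)]
n = 0.2952 / 0.1152 ≈ 2.5625
So the test needs 2.5625 × 55 ≈ 140.94 items; rounding up, 141.

141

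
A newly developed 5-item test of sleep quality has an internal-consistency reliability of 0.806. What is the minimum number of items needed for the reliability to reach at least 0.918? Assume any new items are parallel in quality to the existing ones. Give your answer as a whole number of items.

Invert Spearman-Brown to solve for n:
n = r*(1 − r) / [ r (1 − r*) ]
n = 0.918(1 − 0.806) / [0.806(1 − 0.918)]
  = 0.178092 / 0.066092 = 2.6946
Items needed = n × 5 = 2.6946 × 5 ≈ 13.47 → round up to 14

14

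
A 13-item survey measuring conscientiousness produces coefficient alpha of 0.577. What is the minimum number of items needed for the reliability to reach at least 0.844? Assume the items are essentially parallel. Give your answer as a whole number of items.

52

Invert Spearman-Brown to solve for n:
n = r*(1 − r) / [ r (1 − r*) ]
n = 0.844(1 − 0.577) / [0.577(1 − 0.844)]
n = 0.357012 / 0.090012 ≈ 3.9663
So the test needs 3.9663 × 13 ≈ 51.56 items; rounding up, 52.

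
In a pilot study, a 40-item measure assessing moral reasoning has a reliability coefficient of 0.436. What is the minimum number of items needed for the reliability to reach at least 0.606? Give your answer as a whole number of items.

80

n = 0.606(1 − 0.436) / [0.436(1 − 0.606)]
n = 0.341784 / 0.171784 ≈ 1.9896
So the test needs 1.9896 × 40 ≈ 79.58 items; rounding up, 80.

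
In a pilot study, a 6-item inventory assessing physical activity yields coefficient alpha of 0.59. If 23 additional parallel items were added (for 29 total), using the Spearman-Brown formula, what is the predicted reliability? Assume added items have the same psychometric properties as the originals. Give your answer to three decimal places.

0.874

The new length is 29/6 = 4.8333 times the old.
By Spearman-Brown, r_new = n r / (1 + (n − 1) r).
r_new = 4.8333·0.59 / [1 + (4.8333 − 1)·0.59]
     = 2.8516 / 3.2616 = 0.8743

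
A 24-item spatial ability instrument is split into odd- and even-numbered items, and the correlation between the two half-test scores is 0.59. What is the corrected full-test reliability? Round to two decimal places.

0.74

The full test is twice the length of either half (n = 2).
r_full = 2(0.59) / (1 + 0.59)
r_full = 1.1800 / 1.5900 ≈ 0.7421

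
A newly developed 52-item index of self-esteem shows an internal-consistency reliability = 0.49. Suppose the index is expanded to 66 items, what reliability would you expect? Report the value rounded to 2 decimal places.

0.55

Length ratio n = 66/52 = 1.2692
r_new = 1.2692·0.49 / [1 + (1.2692 − 1)·0.49]
r_new = 0.6219 / 1.1319 ≈ 0.5494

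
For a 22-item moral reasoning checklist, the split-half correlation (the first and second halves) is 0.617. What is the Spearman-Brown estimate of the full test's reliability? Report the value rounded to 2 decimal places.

0.76

Apply the Spearman-Brown correction with n = 2:
r_full = 2r_hh / (1 + r_hh) = 2 × 0.617 / (1 + 0.617)
r_full = 1.2340 / 1.6170 ≈ 0.7631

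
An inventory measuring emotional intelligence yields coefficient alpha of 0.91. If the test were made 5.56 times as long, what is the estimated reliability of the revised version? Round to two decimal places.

r_new = 5.56·0.91 / [1 + (5.56 − 1)·0.91]
     = 5.0596 / 5.1496 = 0.9825

0.98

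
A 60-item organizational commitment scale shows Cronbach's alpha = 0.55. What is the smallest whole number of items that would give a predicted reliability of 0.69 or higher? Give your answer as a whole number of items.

n = 0.69(1 − 0.55) / [0.55(1 − 0.69)]
  = 0.3105 / 0.1705 = 1.8211
So the test needs 1.8211 × 60 ≈ 109.27 items; rounding up, 110.

110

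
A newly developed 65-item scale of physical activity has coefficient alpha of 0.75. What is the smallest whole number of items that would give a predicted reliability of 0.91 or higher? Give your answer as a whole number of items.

Rearranging the Spearman-Brown formula for n,
n = r*(1 − r) / [ r (1 − r*) ]
n = 0.91 × (1 − 0.75) / [ 0.75 × (1 − 0.91) ]
  = 0.2275 / 0.0675 = 3.3704
3.3704 × 65 = 219.08 → 220 items

220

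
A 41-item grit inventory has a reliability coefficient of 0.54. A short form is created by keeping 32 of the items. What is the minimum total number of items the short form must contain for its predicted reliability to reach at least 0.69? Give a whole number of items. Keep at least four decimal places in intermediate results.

First, r for the 32-item form: n = 32/41 = 0.7805, so r_32 = 0.7805·0.54/(1 + (0.7805 − 1)·0.54) = 0.4781
Then solve for n' with r_old = 0.4781, r_target = 0.69: n' = 0.69(1 − 0.4781)/[0.4781(1 − 0.69)] = 2.4297
Total items = 2.4297 × 32 = 77.75, rounded up to 78.

78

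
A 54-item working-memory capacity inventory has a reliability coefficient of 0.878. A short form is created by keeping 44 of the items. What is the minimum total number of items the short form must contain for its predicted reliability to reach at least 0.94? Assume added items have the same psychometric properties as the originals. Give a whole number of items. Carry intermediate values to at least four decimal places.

Short-form reliability: n = 44/54 = 0.8148; r_44 = n·r/(1+(n−1)r) ≈ 0.8543
Length factor from the short form to reach 0.94: n' = 0.94(1 − 0.8543) / [0.8543(1 − 0.94)] ≈ 2.6719
Items = 2.6719 × 44 ≈ 117.56 → 118

118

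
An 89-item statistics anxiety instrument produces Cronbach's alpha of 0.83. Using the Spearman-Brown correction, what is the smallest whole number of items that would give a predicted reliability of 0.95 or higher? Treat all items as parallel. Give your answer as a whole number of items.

n = 0.95(1 − 0.83) / [0.83(1 − 0.95)]
n = 0.1615 / 0.0415 ≈ 3.8916
So the test needs 3.8916 × 89 ≈ 346.35 items; rounding up, 347.

347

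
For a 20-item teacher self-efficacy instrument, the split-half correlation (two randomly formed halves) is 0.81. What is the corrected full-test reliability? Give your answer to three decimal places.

0.895

Apply the Spearman-Brown correction with n = 2:
r_full = 2r_hh / (1 + r_hh) = 2 × 0.81 / (1 + 0.81)
r_full = 1.6200 / 1.8100 ≈ 0.8950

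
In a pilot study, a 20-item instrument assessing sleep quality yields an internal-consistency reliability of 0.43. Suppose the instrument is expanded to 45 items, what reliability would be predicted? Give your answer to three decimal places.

Length ratio n = 45/20 = 2.25
Spearman-Brown: r_new = n·r / (1 + (n − 1)·r)
r_new = (2.25 × 0.43) / (1 + (2.25 − 1) × 0.43)
     = 0.9675 / 1.5375 = 0.6293

0.629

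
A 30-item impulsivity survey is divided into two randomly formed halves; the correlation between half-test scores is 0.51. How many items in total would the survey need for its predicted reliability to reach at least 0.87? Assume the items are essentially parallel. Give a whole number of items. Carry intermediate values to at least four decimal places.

97

r_full = 2(0.51)/(1 + 0.51) = 0.6755
n = r_tgt(1 − r_full) / [r_full(1 − r_tgt)] = 0.87 × 0.3245 / (0.6755 × 0.13) ≈ 3.2149
Required items = 3.2149 × 30 = 96.45, so 97 items.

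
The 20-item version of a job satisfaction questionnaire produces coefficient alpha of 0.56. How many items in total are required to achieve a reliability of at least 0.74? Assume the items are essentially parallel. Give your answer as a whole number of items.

Invert Spearman-Brown to solve for n:
n = r_target (1 − r_old) / [ r_old (1 − r_target) ]
n = 0.74(1 − 0.56) / [0.56(1 − 0.74)]
n = 0.3256 / 0.1456 ≈ 2.2363
2.2363 × 20 = 44.73 → 45 items

45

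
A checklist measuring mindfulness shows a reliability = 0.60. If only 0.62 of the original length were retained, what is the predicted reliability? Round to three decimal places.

By Spearman-Brown, r_new = n r / (1 + (n − 1) r).
r_new = 0.62·0.60 / [1 + (0.62 − 1)·0.60]
     = 0.3720 / 0.7720 = 0.4819

0.482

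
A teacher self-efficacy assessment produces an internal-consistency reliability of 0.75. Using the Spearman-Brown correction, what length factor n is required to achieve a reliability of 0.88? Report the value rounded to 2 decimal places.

2.44

n = [0.88 × 0.25] / [0.75 × 0.12]
  = 0.2200 / 0.0900 = 2.4444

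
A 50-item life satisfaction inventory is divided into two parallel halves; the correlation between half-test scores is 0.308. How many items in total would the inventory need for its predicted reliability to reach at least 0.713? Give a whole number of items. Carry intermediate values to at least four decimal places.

Corrected full-test reliability: r_full = 2 × 0.308 / (1 + 0.308) ≈ 0.4709
Solve Spearman-Brown for n: n = 0.713(1 − 0.4709) / [0.4709(1 − 0.713)] = 2.7914
Required items = 2.7914 × 50 = 139.57, so 140 items.

140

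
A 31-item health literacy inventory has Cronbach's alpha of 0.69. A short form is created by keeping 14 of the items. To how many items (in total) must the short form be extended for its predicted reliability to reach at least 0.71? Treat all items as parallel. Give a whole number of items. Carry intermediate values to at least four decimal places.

First, r for the 14-item form: n = 14/31 = 0.4516, so r_14 = 0.4516·0.69/(1 + (0.4516 − 1)·0.69) = 0.5013
Then solve for n' with r_old = 0.5013, r_target = 0.71: n' = 0.71(1 − 0.5013)/[0.5013(1 − 0.71)] = 2.4356
Items = 2.4356 × 14 ≈ 34.10 → 35

35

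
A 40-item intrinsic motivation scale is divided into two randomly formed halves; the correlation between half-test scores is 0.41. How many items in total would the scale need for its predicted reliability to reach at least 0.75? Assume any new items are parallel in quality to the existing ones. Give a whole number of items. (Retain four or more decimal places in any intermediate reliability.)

r_full = 2(0.41)/(1 + 0.41) = 0.5816
Solve Spearman-Brown for n: n = 0.75(1 − 0.5816) / [0.5816(1 − 0.75)] = 2.1582
Items = 2.1582 × 40 ≈ 86.33 → 87

87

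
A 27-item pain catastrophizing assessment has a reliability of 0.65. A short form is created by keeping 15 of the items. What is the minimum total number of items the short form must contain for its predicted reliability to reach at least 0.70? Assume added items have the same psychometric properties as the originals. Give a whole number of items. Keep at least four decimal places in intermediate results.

34

Short-form reliability: n = 15/27 = 0.5556; r_15 = n·r/(1+(n−1)r) ≈ 0.5078
Then solve for n' with r_old = 0.5078, r_target = 0.70: n' = 0.70(1 − 0.5078)/[0.5078(1 − 0.70)] = 2.2617
Items = 2.2617 × 15 ≈ 33.93 → 34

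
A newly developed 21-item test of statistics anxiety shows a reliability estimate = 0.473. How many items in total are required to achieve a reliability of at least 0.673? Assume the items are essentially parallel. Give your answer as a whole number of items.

49

Invert Spearman-Brown to solve for n:
n = r*(1 − r) / [ r (1 − r*) ]
n = 0.673 × (1 − 0.473) / [ 0.473 × (1 − 0.673) ]
  = 0.354671 / 0.154671 = 2.2931
2.2931 × 21 = 48.16 → 49 items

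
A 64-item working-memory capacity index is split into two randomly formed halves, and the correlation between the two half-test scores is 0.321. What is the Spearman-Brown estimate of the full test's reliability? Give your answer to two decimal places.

0.49

r_full = 2(0.321) / (1 + 0.321)
       = 0.6420 / 1.3210 = 0.4860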